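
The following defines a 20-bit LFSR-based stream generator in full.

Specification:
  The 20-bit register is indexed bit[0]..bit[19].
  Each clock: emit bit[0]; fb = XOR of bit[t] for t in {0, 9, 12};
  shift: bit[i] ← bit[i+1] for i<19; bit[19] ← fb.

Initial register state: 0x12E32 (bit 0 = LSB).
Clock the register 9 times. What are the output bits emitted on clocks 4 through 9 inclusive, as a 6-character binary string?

011000

reg_0 = 0x12E32
clock 1: out=0, reg = 0x89719
clock 2: out=1, reg = 0xC4B8C
clock 3: out=0, reg = 0xE25C6
clock 4: out=0, reg = 0x712E3
clock 5: out=1, reg = 0xB8971
clock 6: out=1, reg = 0xDC4B8
clock 7: out=0, reg = 0x6E25C
clock 8: out=0, reg = 0xB712E
clock 9: out=0, reg = 0xDB897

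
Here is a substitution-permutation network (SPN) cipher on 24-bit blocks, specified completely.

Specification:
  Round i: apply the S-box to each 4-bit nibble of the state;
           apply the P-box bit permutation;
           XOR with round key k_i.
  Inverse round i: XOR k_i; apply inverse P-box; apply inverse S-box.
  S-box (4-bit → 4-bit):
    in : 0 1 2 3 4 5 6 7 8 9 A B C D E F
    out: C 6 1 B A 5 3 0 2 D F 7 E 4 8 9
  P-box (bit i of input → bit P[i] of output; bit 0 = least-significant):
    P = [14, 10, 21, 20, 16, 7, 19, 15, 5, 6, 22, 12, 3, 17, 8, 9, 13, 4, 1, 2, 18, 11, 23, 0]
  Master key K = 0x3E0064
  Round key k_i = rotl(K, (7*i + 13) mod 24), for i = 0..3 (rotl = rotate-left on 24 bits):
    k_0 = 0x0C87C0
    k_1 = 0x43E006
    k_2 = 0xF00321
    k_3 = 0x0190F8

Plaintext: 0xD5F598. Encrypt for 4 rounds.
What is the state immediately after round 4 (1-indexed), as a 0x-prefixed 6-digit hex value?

0xA259A4

s_0 = plaintext = 0xD5F598
s_1 = Round(s_0, k_0) = 0xC521EA
s_2 = Round(s_1, k_1) = 0xB30C4D
s_3 = Round(s_2, k_2) = 0x14B8F5
s_4 = Round(s_3, k_3) = 0xA259A4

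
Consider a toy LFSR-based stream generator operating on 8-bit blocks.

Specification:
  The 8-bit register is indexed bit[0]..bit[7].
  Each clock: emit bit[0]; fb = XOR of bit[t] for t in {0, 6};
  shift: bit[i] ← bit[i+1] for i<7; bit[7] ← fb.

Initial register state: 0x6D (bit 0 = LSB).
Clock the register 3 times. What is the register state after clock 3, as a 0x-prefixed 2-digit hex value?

reg_0 = 0x6D
clock 1: out=1, reg = 0x36
clock 2: out=0, reg = 0x1B
clock 3: out=1, reg = 0x8D

0x8D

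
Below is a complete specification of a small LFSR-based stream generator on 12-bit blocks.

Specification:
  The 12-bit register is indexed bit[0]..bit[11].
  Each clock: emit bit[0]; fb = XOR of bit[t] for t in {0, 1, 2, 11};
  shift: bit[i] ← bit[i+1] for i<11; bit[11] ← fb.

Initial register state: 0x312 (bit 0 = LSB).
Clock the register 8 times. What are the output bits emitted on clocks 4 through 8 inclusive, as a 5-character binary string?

01000

reg_0 = 0x312
clock 1: out=0, reg = 0x989
clock 2: out=1, reg = 0x4C4
clock 3: out=0, reg = 0xA62
clock 4: out=0, reg = 0x531
clock 5: out=1, reg = 0xA98
clock 6: out=0, reg = 0xD4C
clock 7: out=0, reg = 0x6A6
clock 8: out=0, reg = 0x353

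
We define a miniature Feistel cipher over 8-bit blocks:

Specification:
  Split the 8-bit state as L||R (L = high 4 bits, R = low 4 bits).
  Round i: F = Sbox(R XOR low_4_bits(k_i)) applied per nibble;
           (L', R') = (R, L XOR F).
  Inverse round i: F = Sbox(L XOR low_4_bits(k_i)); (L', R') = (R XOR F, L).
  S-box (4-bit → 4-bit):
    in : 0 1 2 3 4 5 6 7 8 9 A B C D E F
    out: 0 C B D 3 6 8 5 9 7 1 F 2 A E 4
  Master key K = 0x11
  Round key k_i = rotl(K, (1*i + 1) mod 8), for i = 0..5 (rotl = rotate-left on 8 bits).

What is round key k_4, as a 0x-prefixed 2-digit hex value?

0x22

K = 0x11
k_0 = rotl(K, (1*0+1) mod 8) = rotl(K, 1) = 0x22
k_1 = rotl(K, (1*1+1) mod 8) = rotl(K, 2) = 0x44
k_2 = rotl(K, (1*2+1) mod 8) = rotl(K, 3) = 0x88
k_3 = rotl(K, (1*3+1) mod 8) = rotl(K, 4) = 0x11
k_4 = rotl(K, (1*4+1) mod 8) = rotl(K, 5) = 0x22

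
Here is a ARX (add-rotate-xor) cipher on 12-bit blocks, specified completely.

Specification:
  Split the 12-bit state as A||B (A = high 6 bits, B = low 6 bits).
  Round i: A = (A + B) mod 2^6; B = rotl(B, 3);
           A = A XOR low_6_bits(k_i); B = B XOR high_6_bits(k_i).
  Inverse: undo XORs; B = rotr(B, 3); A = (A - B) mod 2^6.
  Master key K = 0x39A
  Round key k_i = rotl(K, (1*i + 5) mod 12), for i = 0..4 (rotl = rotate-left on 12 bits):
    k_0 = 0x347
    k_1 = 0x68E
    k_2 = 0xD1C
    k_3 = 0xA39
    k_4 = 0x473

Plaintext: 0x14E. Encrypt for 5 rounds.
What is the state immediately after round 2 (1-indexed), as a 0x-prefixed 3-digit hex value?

s_0 = plaintext = 0x14E
s_1 = Round(s_0, k_0) = 0x53C
s_2 = Round(s_1, k_1) = 0x7BD
s_3 = Round(s_2, k_2) = 0x1DB
s_4 = Round(s_3, k_3) = 0x6F3
s_5 = Round(s_4, k_4) = 0xF4F

0x7BD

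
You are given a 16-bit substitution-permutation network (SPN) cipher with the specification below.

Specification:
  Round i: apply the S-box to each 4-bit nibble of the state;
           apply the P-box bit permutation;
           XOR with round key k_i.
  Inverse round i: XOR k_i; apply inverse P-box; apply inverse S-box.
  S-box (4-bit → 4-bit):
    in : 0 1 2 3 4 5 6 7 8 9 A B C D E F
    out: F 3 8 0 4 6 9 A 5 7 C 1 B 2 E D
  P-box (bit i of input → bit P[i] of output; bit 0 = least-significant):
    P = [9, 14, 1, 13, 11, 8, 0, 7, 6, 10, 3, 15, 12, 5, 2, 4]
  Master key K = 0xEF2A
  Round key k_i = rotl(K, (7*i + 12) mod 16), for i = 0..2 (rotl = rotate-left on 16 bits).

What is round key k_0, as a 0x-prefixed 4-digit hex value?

K = 0xEF2A
k_0 = rotl(K, (7*0+12) mod 16) = rotl(K, 12) = 0xAEF2

0xAEF2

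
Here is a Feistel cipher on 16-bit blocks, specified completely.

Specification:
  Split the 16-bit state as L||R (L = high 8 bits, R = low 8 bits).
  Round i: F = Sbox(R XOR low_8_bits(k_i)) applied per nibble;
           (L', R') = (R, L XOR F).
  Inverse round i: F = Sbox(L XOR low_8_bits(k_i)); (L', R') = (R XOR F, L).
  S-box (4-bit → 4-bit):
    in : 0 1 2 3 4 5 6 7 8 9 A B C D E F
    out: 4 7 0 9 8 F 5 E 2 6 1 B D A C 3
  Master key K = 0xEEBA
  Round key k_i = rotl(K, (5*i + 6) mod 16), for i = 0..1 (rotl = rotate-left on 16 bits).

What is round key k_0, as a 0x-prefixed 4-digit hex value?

K = 0xEEBA
k_0 = rotl(K, (5*0+6) mod 16) = rotl(K, 6) = 0xAEBB

0xAEBB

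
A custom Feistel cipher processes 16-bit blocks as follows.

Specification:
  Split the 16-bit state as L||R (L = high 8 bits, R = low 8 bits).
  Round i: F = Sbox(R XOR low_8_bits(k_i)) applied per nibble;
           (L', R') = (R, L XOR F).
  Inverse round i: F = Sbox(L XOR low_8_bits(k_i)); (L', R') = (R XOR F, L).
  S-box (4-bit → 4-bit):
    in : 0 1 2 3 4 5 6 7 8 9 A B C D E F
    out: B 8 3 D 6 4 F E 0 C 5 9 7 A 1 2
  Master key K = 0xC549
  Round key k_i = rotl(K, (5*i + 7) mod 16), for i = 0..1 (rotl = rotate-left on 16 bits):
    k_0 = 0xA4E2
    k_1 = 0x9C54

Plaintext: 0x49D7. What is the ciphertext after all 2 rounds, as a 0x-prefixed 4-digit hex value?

0x9DAB

s_0 = plaintext = 0x49D7
s_1 = Round(s_0, k_0) = 0xD79D
s_2 = Round(s_1, k_1) = 0x9DAB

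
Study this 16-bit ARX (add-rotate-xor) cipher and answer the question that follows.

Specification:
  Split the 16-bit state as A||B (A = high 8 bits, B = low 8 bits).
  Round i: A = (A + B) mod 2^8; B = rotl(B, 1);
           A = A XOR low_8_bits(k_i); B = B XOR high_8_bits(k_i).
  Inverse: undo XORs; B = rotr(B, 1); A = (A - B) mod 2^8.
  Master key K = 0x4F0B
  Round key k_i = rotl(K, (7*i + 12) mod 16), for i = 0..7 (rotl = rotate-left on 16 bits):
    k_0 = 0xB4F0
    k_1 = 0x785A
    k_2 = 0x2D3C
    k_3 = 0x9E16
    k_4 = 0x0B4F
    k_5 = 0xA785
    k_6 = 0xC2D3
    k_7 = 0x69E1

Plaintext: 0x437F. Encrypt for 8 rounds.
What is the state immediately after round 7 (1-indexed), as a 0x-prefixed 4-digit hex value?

0x6B1A

s_0 = plaintext = 0x437F
s_1 = Round(s_0, k_0) = 0x324A
s_2 = Round(s_1, k_1) = 0x26EC
s_3 = Round(s_2, k_2) = 0x2EF4
s_4 = Round(s_3, k_3) = 0x3477
s_5 = Round(s_4, k_4) = 0xE4E5
s_6 = Round(s_5, k_5) = 0x4C6C
s_7 = Round(s_6, k_6) = 0x6B1A
s_8 = Round(s_7, k_7) = 0x645D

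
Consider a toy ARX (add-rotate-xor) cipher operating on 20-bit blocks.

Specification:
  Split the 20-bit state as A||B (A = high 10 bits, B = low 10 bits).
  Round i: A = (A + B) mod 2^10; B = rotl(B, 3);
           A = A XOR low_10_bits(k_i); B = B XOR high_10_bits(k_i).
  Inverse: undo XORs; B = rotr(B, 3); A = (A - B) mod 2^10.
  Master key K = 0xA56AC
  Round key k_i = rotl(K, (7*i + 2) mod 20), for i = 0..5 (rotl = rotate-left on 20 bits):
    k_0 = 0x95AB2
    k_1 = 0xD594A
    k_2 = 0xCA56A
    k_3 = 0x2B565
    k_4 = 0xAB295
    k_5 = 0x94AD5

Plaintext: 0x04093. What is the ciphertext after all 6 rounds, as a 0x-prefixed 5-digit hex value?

s_0 = plaintext = 0x04093
s_1 = Round(s_0, k_0) = 0x846CF
s_2 = Round(s_1, k_1) = 0x6A92B
s_3 = Round(s_2, k_2) = 0xEFE73
s_4 = Round(s_3, k_3) = 0xD5F31
s_5 = Round(s_4, k_4) = 0x07722
s_6 = Round(s_5, k_5) = 0x7AB44

0x7AB44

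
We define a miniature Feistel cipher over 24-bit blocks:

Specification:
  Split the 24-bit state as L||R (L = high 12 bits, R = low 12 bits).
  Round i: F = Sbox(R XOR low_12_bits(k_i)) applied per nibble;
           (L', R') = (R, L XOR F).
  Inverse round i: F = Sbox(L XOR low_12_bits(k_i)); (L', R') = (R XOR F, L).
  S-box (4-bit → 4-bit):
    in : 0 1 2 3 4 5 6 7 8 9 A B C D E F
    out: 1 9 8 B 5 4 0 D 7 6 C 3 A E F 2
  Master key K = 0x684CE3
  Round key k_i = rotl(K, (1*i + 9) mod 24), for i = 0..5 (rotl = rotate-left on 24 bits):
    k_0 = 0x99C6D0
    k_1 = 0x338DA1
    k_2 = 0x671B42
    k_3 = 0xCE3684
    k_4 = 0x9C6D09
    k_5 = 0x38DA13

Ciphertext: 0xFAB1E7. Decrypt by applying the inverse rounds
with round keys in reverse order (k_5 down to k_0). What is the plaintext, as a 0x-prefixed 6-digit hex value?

0x109030

s_0 = ciphertext = 0xFAB1E7
s_1 = InvRound(s_0, k_5) = 0x5D0FAB
s_2 = InvRound(s_1, k_4) = 0x84D5D0
s_3 = InvRound(s_2, k_3) = 0xA7684D
s_4 = InvRound(s_3, k_2) = 0x1F8A76
s_5 = InvRound(s_4, k_1) = 0x0301F8
s_6 = InvRound(s_5, k_0) = 0x109030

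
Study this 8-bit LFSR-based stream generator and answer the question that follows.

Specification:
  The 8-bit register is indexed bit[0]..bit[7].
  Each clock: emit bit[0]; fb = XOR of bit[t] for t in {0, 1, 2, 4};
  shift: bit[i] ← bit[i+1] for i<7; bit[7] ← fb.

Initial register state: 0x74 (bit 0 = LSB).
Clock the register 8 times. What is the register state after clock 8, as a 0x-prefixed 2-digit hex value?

0x14

reg_0 = 0x74
clock 1: out=0, reg = 0x3A
clock 2: out=0, reg = 0x1D
clock 3: out=1, reg = 0x8E
clock 4: out=0, reg = 0x47
clock 5: out=1, reg = 0xA3
clock 6: out=1, reg = 0x51
clock 7: out=1, reg = 0x28
clock 8: out=0, reg = 0x14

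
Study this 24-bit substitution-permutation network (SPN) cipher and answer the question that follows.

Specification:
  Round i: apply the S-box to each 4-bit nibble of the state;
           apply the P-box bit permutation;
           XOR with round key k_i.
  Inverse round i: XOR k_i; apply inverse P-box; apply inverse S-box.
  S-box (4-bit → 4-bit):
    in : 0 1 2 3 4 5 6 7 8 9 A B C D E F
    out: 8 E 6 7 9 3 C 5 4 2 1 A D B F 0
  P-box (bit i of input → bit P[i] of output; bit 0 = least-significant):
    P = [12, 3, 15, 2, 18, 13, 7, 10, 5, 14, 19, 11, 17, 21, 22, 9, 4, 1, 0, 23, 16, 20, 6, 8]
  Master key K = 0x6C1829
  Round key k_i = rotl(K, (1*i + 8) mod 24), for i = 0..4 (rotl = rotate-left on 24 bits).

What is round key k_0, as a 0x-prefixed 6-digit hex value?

K = 0x6C1829
k_0 = rotl(K, (1*0+8) mod 24) = rotl(K, 8) = 0x18296C

0x18296C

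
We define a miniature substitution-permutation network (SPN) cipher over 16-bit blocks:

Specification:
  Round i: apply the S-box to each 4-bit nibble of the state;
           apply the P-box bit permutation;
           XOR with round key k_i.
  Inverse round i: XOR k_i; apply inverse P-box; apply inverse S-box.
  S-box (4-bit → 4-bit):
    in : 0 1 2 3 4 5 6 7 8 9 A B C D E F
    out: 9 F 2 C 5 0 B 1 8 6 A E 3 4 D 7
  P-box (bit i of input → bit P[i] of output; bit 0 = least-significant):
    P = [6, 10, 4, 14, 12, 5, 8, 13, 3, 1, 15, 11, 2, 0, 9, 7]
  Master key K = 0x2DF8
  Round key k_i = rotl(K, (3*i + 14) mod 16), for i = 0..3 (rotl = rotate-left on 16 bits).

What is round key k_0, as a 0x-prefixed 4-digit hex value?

0x0B7E

K = 0x2DF8
k_0 = rotl(K, (3*0+14) mod 16) = rotl(K, 14) = 0x0B7E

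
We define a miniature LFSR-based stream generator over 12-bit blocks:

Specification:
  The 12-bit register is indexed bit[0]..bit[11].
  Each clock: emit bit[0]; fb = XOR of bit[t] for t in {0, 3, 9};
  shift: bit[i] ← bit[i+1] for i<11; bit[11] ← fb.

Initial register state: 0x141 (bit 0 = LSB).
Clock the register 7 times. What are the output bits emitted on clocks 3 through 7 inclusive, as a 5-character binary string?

reg_0 = 0x141
clock 1: out=1, reg = 0x8A0
clock 2: out=0, reg = 0x450
clock 3: out=0, reg = 0x228
clock 4: out=0, reg = 0x114
clock 5: out=0, reg = 0x08A
clock 6: out=0, reg = 0x845
clock 7: out=1, reg = 0xC22

00001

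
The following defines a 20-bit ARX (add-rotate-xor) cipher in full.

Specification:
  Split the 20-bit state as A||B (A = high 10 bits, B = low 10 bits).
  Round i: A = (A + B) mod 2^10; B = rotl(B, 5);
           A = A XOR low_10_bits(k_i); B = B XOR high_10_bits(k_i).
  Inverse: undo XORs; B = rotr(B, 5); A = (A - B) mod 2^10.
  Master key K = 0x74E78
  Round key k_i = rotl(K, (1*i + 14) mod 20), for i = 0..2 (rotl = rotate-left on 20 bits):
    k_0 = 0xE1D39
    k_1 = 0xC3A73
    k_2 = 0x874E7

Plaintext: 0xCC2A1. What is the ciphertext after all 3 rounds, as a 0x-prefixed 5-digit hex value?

s_0 = plaintext = 0xCC2A1
s_1 = Round(s_0, k_0) = 0x3A3B2
s_2 = Round(s_1, k_1) = 0xBA553
s_3 = Round(s_2, k_2) = 0x36C77

0x36C77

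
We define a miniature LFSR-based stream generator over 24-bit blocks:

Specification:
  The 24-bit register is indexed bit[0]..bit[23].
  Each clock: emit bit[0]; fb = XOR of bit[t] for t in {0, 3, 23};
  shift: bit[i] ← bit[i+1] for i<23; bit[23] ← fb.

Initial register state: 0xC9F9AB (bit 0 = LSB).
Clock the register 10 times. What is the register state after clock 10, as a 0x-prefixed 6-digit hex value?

0x9D727E

reg_0 = 0xC9F9AB
clock 1: out=1, reg = 0xE4FCD5
clock 2: out=1, reg = 0x727E6A
clock 3: out=0, reg = 0xB93F35
clock 4: out=1, reg = 0x5C9F9A
clock 5: out=0, reg = 0xAE4FCD
clock 6: out=1, reg = 0xD727E6
clock 7: out=0, reg = 0xEB93F3
clock 8: out=1, reg = 0x75C9F9
clock 9: out=1, reg = 0x3AE4FC
clock 10: out=0, reg = 0x9D727E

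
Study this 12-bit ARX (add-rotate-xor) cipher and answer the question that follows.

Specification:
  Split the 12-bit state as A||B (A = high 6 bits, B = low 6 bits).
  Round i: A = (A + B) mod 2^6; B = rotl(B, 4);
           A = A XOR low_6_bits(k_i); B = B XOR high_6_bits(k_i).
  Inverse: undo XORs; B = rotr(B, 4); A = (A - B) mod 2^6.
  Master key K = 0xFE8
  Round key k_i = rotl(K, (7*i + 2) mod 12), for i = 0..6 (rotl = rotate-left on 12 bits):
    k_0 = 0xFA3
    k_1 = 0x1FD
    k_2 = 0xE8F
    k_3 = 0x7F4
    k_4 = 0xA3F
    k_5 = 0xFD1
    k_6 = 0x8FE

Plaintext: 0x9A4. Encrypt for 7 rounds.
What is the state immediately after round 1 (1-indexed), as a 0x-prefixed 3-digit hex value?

0xA77

s_0 = plaintext = 0x9A4
s_1 = Round(s_0, k_0) = 0xA77
s_2 = Round(s_1, k_1) = 0x77A
s_3 = Round(s_2, k_2) = 0x614
s_4 = Round(s_3, k_3) = 0x61A
s_5 = Round(s_4, k_4) = 0x34E
s_6 = Round(s_5, k_5) = 0x29C
s_7 = Round(s_6, k_6) = 0x624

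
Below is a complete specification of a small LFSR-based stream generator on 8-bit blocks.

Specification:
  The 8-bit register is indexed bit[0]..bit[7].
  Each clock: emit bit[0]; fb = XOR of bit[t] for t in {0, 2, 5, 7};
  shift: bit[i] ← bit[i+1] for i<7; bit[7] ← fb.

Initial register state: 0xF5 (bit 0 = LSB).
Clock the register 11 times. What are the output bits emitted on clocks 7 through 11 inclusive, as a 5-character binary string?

11010

reg_0 = 0xF5
clock 1: out=1, reg = 0x7A
clock 2: out=0, reg = 0xBD
clock 3: out=1, reg = 0x5E
clock 4: out=0, reg = 0xAF
clock 5: out=1, reg = 0x57
clock 6: out=1, reg = 0x2B
clock 7: out=1, reg = 0x15
clock 8: out=1, reg = 0x0A
clock 9: out=0, reg = 0x05
clock 10: out=1, reg = 0x02
clock 11: out=0, reg = 0x01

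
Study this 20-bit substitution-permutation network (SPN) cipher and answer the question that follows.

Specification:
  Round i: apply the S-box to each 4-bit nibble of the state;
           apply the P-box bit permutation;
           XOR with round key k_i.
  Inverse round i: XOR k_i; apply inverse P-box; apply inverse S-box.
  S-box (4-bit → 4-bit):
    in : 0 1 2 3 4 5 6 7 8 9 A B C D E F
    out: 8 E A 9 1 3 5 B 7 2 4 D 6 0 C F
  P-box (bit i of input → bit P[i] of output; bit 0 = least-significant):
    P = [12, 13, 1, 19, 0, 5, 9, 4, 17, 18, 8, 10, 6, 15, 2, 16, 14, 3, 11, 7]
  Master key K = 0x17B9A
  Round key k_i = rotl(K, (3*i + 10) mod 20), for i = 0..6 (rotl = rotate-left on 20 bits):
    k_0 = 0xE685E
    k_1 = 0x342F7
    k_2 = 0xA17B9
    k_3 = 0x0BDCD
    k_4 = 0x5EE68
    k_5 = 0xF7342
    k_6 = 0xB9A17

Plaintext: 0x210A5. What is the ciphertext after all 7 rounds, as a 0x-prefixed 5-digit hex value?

0xBD209

s_0 = plaintext = 0x210A5
s_1 = Round(s_0, k_0) = 0xFDED2
s_2 = Round(s_1, k_1) = 0xB2F7F
s_3 = Round(s_2, k_2) = 0x5EA0A
s_4 = Round(s_3, k_3) = 0x1FCD3
s_5 = Round(s_4, k_4) = 0x877A4
s_6 = Round(s_5, k_5) = 0x8AD0A
s_7 = Round(s_6, k_6) = 0xBD209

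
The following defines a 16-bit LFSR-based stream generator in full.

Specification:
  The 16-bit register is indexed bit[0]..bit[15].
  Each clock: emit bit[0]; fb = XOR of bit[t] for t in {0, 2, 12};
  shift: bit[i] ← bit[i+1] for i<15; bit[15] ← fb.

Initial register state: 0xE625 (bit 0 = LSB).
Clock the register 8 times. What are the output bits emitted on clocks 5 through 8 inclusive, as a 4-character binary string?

reg_0 = 0xE625
clock 1: out=1, reg = 0x7312
clock 2: out=0, reg = 0xB989
clock 3: out=1, reg = 0x5CC4
clock 4: out=0, reg = 0x2E62
clock 5: out=0, reg = 0x1731
clock 6: out=1, reg = 0x0B98
clock 7: out=0, reg = 0x05CC
clock 8: out=0, reg = 0x82E6

0100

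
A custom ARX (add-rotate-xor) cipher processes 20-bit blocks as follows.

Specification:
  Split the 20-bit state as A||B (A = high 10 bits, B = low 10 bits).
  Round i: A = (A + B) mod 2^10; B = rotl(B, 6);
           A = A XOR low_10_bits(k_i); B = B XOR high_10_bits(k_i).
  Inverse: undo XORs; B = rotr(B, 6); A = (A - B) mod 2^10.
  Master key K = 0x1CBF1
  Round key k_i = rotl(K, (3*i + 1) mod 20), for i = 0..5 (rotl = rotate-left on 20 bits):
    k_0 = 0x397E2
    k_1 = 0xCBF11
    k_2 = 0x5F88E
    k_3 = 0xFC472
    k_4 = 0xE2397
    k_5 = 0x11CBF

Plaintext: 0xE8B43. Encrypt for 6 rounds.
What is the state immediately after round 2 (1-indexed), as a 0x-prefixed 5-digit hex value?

0x8276E

s_0 = plaintext = 0xE8B43
s_1 = Round(s_0, k_0) = 0x41C11
s_2 = Round(s_1, k_1) = 0x8276E
s_3 = Round(s_2, k_2) = 0x7E6C8
s_4 = Round(s_3, k_3) = 0x2CDDD
s_5 = Round(s_4, k_4) = 0x41CD5
s_6 = Round(s_5, k_5) = 0x58D0A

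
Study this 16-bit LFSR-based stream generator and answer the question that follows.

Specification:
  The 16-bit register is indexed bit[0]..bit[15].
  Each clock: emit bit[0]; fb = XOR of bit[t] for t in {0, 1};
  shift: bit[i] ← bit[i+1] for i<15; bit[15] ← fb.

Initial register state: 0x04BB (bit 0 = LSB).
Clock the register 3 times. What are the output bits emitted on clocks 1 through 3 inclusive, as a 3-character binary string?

110

reg_0 = 0x04BB
clock 1: out=1, reg = 0x025D
clock 2: out=1, reg = 0x812E
clock 3: out=0, reg = 0xC097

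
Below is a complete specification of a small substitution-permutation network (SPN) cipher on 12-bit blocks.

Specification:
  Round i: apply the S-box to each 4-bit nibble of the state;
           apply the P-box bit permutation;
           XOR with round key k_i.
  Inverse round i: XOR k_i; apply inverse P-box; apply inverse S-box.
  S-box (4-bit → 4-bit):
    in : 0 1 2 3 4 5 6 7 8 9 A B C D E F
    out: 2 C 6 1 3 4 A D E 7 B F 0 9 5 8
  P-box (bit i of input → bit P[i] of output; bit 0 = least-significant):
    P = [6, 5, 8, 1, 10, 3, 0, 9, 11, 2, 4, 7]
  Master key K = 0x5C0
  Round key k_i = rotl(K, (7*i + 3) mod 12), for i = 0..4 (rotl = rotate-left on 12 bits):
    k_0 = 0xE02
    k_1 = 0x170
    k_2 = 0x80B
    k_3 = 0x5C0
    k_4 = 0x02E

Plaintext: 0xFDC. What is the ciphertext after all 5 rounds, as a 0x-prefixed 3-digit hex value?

0x37D

s_0 = plaintext = 0xFDC
s_1 = Round(s_0, k_0) = 0x882
s_2 = Round(s_1, k_1) = 0x2CD
s_3 = Round(s_2, k_2) = 0x85D
s_4 = Round(s_3, k_3) = 0x517
s_5 = Round(s_4, k_4) = 0x37D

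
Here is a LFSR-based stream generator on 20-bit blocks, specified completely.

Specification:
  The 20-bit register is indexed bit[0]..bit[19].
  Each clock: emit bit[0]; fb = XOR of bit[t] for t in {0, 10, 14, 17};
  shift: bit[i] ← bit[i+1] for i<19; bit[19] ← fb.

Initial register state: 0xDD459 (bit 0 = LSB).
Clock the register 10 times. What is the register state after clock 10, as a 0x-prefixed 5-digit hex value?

0x7D775

reg_0 = 0xDD459
clock 1: out=1, reg = 0xEEA2C
clock 2: out=0, reg = 0x77516
clock 3: out=0, reg = 0xBBA8B
clock 4: out=1, reg = 0x5DD45
clock 5: out=1, reg = 0xAEEA2
clock 6: out=0, reg = 0xD7751
clock 7: out=1, reg = 0xEBBA8
clock 8: out=0, reg = 0xF5DD4
clock 9: out=0, reg = 0xFAEEA
clock 10: out=0, reg = 0x7D775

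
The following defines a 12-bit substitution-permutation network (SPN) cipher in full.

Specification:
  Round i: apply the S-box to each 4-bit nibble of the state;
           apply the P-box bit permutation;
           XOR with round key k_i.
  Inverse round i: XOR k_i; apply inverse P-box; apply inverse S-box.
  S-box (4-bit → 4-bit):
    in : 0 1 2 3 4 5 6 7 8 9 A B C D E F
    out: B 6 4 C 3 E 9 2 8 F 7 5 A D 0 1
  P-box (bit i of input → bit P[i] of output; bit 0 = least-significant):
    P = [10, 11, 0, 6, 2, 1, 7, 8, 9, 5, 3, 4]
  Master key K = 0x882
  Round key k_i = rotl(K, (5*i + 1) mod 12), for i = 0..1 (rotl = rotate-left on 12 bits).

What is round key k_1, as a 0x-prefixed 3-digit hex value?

0x0A2

K = 0x882
k_0 = rotl(K, (5*0+1) mod 12) = rotl(K, 1) = 0x105
k_1 = rotl(K, (5*1+1) mod 12) = rotl(K, 6) = 0x0A2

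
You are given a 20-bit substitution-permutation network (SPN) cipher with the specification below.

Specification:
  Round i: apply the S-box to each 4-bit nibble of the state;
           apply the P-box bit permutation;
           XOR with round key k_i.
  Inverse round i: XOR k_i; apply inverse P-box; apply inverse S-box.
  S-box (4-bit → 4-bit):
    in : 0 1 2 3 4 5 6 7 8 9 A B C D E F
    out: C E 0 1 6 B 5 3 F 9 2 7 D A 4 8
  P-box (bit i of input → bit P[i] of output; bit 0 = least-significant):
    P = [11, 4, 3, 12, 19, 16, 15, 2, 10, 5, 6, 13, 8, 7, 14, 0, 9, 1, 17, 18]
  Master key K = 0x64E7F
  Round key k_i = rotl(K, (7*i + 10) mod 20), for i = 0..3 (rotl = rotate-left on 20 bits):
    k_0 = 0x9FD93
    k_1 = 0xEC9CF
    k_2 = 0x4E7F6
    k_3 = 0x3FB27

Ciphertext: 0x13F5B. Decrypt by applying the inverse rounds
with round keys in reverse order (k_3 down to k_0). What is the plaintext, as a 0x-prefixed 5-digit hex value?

s_0 = ciphertext = 0x13F5B
s_1 = InvRound(s_0, k_3) = 0xEEB04
s_2 = InvRound(s_1, k_2) = 0x4AB37
s_3 = InvRound(s_2, k_1) = 0x64134
s_4 = InvRound(s_3, k_0) = 0x1D589

0x1D589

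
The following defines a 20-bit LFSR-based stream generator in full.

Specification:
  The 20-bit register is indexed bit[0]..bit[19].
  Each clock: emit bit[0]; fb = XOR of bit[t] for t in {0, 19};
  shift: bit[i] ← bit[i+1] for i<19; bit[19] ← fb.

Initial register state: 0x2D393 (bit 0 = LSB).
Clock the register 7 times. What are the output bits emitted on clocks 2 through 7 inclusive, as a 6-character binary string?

reg_0 = 0x2D393
clock 1: out=1, reg = 0x969C9
clock 2: out=1, reg = 0x4B4E4
clock 3: out=0, reg = 0x25A72
clock 4: out=0, reg = 0x12D39
clock 5: out=1, reg = 0x8969C
clock 6: out=0, reg = 0xC4B4E
clock 7: out=0, reg = 0xE25A7

100100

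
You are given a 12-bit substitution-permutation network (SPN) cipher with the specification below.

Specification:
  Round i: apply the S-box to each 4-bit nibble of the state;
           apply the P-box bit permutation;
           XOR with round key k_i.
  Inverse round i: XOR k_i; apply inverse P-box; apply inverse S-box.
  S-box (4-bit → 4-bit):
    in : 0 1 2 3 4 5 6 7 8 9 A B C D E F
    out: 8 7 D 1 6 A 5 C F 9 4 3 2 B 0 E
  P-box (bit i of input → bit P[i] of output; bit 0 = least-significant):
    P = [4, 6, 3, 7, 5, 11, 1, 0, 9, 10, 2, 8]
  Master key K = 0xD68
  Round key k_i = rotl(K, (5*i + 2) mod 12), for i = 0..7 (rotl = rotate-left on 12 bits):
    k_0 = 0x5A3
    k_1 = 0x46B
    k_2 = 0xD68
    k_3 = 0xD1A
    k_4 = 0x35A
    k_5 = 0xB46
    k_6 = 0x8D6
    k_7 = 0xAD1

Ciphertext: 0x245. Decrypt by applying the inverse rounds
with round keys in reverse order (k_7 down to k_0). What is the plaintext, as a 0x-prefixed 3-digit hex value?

s_0 = ciphertext = 0x245
s_1 = InvRound(s_0, k_7) = 0xAC9
s_2 = InvRound(s_1, k_6) = 0x676
s_3 = InvRound(s_2, k_5) = 0x5B3
s_4 = InvRound(s_3, k_4) = 0xB9F
s_5 = InvRound(s_4, k_3) = 0x100
s_6 = InvRound(s_5, k_2) = 0xCB4
s_7 = InvRound(s_6, k_1) = 0xAF8
s_8 = InvRound(s_7, k_0) = 0xDF1

0xDF1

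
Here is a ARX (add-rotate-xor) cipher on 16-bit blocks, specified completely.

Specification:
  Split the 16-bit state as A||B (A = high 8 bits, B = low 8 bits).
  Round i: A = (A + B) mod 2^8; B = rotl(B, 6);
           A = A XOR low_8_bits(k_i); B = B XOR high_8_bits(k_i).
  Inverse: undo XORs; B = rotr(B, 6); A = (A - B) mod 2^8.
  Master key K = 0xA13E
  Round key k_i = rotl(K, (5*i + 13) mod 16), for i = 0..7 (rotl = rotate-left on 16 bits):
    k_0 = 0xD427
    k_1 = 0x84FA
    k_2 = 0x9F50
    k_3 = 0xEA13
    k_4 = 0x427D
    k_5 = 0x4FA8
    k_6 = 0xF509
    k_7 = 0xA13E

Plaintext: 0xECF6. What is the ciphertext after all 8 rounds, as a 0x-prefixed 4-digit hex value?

0x91C1

s_0 = plaintext = 0xECF6
s_1 = Round(s_0, k_0) = 0xC569
s_2 = Round(s_1, k_1) = 0xD4DE
s_3 = Round(s_2, k_2) = 0xE228
s_4 = Round(s_3, k_3) = 0x19E0
s_5 = Round(s_4, k_4) = 0x847A
s_6 = Round(s_5, k_5) = 0x56D1
s_7 = Round(s_6, k_6) = 0x2E81
s_8 = Round(s_7, k_7) = 0x91C1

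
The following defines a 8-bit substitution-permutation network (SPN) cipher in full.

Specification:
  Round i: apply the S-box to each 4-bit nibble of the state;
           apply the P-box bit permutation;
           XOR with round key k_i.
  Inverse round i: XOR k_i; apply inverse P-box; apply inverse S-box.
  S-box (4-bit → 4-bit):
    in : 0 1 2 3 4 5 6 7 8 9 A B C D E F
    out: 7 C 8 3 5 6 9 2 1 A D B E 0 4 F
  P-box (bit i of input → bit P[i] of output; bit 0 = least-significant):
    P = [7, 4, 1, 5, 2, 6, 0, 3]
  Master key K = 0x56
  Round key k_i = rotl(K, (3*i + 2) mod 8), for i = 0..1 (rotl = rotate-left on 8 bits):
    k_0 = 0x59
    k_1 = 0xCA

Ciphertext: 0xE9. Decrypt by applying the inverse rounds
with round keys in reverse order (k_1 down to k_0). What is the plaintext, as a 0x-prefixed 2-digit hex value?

0x2B

s_0 = ciphertext = 0xE9
s_1 = InvRound(s_0, k_1) = 0xE1
s_2 = InvRound(s_1, k_0) = 0x2B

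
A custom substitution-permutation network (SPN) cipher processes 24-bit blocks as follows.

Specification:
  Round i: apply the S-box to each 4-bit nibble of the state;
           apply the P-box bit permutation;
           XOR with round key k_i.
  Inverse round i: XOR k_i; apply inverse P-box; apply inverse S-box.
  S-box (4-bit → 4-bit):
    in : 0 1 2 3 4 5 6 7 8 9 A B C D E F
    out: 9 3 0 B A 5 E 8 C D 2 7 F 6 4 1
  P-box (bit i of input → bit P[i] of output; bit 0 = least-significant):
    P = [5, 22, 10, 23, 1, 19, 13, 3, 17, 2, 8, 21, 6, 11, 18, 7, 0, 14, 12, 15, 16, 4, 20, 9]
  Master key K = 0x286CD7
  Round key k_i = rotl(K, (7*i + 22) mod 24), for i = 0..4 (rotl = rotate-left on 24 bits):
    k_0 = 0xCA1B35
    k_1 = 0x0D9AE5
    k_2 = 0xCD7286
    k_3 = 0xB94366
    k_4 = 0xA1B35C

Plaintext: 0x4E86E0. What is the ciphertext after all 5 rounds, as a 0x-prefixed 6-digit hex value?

s_0 = plaintext = 0x4E86E0
s_1 = Round(s_0, k_0) = 0x6E2881
s_2 = Round(s_1, k_1) = 0x7DA9DD
s_3 = Round(s_2, k_2) = 0xA70D86
s_4 = Round(s_3, k_3) = 0x79E6BA
s_5 = Round(s_4, k_4) = 0xCD005B

0xCD005B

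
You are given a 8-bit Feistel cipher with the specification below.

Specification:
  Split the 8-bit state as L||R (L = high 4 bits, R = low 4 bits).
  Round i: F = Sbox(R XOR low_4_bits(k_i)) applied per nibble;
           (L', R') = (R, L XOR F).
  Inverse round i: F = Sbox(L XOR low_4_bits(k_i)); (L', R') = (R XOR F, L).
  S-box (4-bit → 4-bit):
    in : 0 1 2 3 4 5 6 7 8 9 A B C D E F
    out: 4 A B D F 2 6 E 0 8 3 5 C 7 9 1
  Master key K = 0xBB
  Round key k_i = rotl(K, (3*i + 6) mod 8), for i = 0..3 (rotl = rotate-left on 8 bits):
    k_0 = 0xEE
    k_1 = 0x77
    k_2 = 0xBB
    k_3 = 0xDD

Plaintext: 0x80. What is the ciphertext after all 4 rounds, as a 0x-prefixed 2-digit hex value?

0x63

s_0 = plaintext = 0x80
s_1 = Round(s_0, k_0) = 0x01
s_2 = Round(s_1, k_1) = 0x16
s_3 = Round(s_2, k_2) = 0x66
s_4 = Round(s_3, k_3) = 0x63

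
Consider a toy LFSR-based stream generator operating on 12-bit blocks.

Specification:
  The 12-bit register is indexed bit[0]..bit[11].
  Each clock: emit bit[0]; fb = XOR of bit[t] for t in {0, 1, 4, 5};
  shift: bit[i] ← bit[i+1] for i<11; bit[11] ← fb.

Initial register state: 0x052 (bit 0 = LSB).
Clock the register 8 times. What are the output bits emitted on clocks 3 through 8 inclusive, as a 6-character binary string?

reg_0 = 0x052
clock 1: out=0, reg = 0x029
clock 2: out=1, reg = 0x014
clock 3: out=0, reg = 0x80A
clock 4: out=0, reg = 0xC05
clock 5: out=1, reg = 0xE02
clock 6: out=0, reg = 0xF01
clock 7: out=1, reg = 0xF80
clock 8: out=0, reg = 0x7C0

001010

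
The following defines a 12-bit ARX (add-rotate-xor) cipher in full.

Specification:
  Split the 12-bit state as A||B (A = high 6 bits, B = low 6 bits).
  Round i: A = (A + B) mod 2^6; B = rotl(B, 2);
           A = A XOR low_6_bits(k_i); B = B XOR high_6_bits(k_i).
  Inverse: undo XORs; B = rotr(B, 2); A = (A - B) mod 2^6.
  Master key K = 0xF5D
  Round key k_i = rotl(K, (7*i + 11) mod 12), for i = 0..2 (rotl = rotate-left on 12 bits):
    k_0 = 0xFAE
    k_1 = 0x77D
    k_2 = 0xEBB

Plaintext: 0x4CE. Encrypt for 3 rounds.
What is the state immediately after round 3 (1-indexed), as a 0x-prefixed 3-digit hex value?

0x5AE

s_0 = plaintext = 0x4CE
s_1 = Round(s_0, k_0) = 0x3C6
s_2 = Round(s_1, k_1) = 0xA05
s_3 = Round(s_2, k_2) = 0x5AE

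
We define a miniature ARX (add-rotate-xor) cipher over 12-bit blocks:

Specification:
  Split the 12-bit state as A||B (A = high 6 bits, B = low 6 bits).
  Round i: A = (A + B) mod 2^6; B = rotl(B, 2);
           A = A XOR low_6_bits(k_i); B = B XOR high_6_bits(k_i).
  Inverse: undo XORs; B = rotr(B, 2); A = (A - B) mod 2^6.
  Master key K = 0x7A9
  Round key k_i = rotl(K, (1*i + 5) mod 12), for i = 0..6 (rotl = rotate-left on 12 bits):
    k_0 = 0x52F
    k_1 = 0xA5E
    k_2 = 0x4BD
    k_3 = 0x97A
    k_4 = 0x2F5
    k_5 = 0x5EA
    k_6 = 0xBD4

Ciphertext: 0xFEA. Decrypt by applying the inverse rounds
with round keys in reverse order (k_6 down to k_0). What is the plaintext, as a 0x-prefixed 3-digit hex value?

s_0 = ciphertext = 0xFEA
s_1 = InvRound(s_0, k_6) = 0x691
s_2 = InvRound(s_1, k_5) = 0x3E1
s_3 = InvRound(s_2, k_4) = 0x42A
s_4 = InvRound(s_3, k_3) = 0xDF3
s_5 = InvRound(s_4, k_2) = 0xC98
s_6 = InvRound(s_5, k_1) = 0x41C
s_7 = InvRound(s_6, k_0) = 0xF42

0xF42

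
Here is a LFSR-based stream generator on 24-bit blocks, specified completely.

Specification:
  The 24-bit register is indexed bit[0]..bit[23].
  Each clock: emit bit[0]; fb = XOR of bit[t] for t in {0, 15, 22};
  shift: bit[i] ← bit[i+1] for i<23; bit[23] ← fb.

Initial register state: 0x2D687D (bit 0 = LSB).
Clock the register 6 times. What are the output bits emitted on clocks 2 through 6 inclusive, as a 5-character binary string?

01111

reg_0 = 0x2D687D
clock 1: out=1, reg = 0x96B43E
clock 2: out=0, reg = 0xCB5A1F
clock 3: out=1, reg = 0x65AD0F
clock 4: out=1, reg = 0xB2D687
clock 5: out=1, reg = 0x596B43
clock 6: out=1, reg = 0x2CB5A1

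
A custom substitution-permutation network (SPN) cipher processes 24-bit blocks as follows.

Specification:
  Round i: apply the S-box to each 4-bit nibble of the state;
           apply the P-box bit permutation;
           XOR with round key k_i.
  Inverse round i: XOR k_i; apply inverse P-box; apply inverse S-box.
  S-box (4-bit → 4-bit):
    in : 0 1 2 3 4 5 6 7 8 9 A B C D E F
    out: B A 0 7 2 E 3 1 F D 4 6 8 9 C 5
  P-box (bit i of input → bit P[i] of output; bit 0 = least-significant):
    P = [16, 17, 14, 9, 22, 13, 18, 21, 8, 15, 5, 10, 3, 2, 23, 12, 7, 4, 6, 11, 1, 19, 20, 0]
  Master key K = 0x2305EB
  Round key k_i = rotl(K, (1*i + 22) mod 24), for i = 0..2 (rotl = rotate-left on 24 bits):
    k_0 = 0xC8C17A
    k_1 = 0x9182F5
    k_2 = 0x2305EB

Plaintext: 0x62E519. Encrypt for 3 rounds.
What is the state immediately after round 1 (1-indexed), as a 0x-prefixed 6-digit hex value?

s_0 = plaintext = 0x62E519
s_1 = Round(s_0, k_0) = 0x613758
s_2 = Round(s_1, k_1) = 0x3EE9EB
s_3 = Round(s_2, k_2) = 0x9D5889

0x613758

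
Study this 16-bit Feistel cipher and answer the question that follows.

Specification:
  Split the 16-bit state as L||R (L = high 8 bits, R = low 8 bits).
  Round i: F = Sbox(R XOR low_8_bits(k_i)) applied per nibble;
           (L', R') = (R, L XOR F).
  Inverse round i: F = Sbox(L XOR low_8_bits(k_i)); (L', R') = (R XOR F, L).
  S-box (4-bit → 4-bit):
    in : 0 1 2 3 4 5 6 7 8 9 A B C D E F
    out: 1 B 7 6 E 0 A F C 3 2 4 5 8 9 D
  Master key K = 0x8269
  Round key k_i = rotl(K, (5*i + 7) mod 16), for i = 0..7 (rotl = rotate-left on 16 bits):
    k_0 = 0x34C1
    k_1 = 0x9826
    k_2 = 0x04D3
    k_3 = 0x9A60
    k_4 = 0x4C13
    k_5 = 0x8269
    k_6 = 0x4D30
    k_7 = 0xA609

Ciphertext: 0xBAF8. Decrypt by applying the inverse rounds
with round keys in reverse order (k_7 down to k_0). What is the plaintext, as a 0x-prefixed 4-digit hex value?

s_0 = ciphertext = 0xBAF8
s_1 = InvRound(s_0, k_7) = 0xBEBA
s_2 = InvRound(s_1, k_6) = 0x73BE
s_3 = InvRound(s_2, k_5) = 0x0C73
s_4 = InvRound(s_3, k_4) = 0xCE0C
s_5 = InvRound(s_4, k_3) = 0x25CE
s_6 = InvRound(s_5, k_2) = 0x1425
s_7 = InvRound(s_6, k_1) = 0x4214
s_8 = InvRound(s_7, k_0) = 0xD242

0xD242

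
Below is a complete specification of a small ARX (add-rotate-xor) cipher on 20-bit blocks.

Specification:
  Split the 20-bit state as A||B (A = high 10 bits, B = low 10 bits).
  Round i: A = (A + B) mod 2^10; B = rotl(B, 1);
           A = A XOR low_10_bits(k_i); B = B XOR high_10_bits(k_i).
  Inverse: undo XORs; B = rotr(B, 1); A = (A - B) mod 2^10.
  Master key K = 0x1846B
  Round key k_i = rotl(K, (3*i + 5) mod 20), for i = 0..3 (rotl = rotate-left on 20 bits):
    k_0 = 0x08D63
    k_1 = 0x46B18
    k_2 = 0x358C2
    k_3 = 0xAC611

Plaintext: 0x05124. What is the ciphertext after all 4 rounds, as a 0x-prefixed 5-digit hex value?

0x29028

s_0 = plaintext = 0x05124
s_1 = Round(s_0, k_0) = 0x16E6B
s_2 = Round(s_1, k_1) = 0x779CD
s_3 = Round(s_2, k_2) = 0xDA74C
s_4 = Round(s_3, k_3) = 0x29028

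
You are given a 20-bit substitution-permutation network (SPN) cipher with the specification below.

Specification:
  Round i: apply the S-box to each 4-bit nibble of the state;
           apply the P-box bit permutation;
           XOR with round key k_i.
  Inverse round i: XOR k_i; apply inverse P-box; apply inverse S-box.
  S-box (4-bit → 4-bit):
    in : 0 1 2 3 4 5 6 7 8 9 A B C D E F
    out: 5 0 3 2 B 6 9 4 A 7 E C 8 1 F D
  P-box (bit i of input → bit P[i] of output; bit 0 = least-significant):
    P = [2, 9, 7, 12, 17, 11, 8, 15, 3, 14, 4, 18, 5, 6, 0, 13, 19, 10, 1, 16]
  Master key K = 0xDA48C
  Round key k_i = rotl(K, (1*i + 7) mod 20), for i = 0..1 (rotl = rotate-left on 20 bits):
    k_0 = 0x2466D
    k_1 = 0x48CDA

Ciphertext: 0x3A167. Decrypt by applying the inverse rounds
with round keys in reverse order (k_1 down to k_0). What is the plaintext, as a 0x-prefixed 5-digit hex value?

s_0 = ciphertext = 0x3A167
s_1 = InvRound(s_0, k_1) = 0x8FF90
s_2 = InvRound(s_1, k_0) = 0xDE0EF

0xDE0EF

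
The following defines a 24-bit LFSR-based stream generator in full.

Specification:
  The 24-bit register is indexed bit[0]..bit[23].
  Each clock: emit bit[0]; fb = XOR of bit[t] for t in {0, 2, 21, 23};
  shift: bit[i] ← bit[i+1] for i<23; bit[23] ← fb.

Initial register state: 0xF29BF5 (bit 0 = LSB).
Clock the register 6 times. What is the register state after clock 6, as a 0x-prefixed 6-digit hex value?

reg_0 = 0xF29BF5
clock 1: out=1, reg = 0x794DFA
clock 2: out=0, reg = 0xBCA6FD
clock 3: out=1, reg = 0x5E537E
clock 4: out=0, reg = 0xAF29BF
clock 5: out=1, reg = 0x5794DF
clock 6: out=1, reg = 0x2BCA6F

0x2BCA6F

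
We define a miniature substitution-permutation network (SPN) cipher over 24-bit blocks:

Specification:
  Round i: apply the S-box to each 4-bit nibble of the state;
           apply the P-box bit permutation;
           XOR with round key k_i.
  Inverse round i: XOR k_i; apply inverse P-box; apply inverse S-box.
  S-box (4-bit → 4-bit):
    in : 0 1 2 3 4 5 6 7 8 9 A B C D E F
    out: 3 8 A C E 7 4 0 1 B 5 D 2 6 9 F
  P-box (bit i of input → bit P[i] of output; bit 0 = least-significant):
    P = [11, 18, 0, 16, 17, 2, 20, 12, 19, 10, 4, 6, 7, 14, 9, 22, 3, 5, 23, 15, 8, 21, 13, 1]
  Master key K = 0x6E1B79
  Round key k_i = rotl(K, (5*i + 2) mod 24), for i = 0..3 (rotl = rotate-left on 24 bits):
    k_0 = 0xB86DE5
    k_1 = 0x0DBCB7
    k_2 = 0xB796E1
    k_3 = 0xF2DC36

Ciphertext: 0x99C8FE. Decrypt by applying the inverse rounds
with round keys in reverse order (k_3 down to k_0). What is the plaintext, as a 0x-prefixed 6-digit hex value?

s_0 = ciphertext = 0x99C8FE
s_1 = InvRound(s_0, k_3) = 0xC8E9E1
s_2 = InvRound(s_1, k_2) = 0x5740B9
s_3 = InvRound(s_2, k_1) = 0x3E20F8
s_4 = InvRound(s_3, k_0) = 0x8ACD05

0x8ACD05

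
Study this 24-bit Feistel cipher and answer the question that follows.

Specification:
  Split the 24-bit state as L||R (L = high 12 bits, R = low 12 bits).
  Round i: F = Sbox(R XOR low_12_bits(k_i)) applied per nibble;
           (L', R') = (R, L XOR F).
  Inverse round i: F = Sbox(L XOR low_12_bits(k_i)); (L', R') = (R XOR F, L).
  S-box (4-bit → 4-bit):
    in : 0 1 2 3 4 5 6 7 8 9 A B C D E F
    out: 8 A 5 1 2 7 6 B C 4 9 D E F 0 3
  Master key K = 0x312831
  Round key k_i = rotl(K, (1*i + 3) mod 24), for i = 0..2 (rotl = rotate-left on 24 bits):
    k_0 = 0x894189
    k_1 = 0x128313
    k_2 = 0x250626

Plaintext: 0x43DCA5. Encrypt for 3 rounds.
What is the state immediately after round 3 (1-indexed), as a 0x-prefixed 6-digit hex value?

s_0 = plaintext = 0x43DCA5
s_1 = Round(s_0, k_0) = 0xCA5B63
s_2 = Round(s_1, k_1) = 0xB6301D
s_3 = Round(s_2, k_2) = 0x01DD7E

0x01DD7E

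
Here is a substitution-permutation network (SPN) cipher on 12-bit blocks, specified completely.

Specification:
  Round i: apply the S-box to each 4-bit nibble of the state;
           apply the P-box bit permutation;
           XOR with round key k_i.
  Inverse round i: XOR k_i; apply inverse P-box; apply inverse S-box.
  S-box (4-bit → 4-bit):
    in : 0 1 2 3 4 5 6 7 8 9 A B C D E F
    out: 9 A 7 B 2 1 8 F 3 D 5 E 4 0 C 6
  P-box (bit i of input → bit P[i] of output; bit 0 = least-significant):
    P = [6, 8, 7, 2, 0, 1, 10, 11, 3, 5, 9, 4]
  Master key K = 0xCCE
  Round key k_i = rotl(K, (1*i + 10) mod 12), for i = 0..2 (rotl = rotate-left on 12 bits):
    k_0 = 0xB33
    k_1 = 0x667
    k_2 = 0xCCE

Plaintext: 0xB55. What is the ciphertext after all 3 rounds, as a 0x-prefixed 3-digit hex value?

s_0 = plaintext = 0xB55
s_1 = Round(s_0, k_0) = 0x942
s_2 = Round(s_1, k_1) = 0x5BD
s_3 = Round(s_2, k_2) = 0x0C4

0x0C4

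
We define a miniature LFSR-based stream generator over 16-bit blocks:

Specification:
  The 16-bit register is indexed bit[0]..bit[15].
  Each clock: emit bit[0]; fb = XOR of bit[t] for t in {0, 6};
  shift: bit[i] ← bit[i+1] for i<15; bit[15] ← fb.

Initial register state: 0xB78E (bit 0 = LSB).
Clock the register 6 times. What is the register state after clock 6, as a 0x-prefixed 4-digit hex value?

reg_0 = 0xB78E
clock 1: out=0, reg = 0x5BC7
clock 2: out=1, reg = 0x2DE3
clock 3: out=1, reg = 0x16F1
clock 4: out=1, reg = 0x0B78
clock 5: out=0, reg = 0x85BC
clock 6: out=0, reg = 0x42DE

0x42DE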